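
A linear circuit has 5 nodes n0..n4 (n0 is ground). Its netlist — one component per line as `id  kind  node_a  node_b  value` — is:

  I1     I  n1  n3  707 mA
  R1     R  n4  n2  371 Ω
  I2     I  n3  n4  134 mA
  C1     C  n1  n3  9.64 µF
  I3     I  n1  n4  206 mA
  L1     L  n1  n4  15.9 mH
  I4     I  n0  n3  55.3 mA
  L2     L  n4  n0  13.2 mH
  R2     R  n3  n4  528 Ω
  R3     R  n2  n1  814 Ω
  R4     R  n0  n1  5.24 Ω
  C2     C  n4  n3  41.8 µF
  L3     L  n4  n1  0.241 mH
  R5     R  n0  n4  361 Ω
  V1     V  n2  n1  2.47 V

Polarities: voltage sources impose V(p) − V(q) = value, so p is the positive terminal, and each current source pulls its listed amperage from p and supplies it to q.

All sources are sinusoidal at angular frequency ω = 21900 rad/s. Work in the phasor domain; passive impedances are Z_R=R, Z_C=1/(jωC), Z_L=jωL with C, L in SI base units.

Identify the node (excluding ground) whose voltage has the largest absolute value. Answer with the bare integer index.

Element admittances at ω=21900 rad/s:
  I1: injects 0.707 A into n3 (from n1)
  Y(R1) = 0.002695+0.000j S between n4,n2
  I2: injects 0.134 A into n4 (from n3)
  Y(C1) = 0.000+0.2111j S between n1,n3
  I3: injects 0.206 A into n4 (from n1)
  Y(L1) = 0.000-0.002872j S between n1,n4
  I4: injects 0.0553 A into n3 (from n0)
  Y(L2) = 0.000-0.003459j S between n4,n0
  Y(R2) = 0.001894+0.000j S between n3,n4
  Y(R3) = 0.001229+0.000j S between n2,n1
  Y(R4) = 0.1908+0.000j S between n0,n1
  Y(C2) = 0.000+0.9154j S between n4,n3
  Y(L3) = 0.000-0.1895j S between n4,n1
  Y(R5) = 0.002770+0.000j S between n0,n4
  V1: constraint V(n2)−V(n1) = 2.47
Assemble and solve the 5×5 MNA system:
  V(n1)=-0.4204-0.3517j  V(n2)=2.050-0.3517j  V(n3)=5.860+26.46j  V(n4)=7.294+33.34j
  i(V1)=0.01110+0.09081j

4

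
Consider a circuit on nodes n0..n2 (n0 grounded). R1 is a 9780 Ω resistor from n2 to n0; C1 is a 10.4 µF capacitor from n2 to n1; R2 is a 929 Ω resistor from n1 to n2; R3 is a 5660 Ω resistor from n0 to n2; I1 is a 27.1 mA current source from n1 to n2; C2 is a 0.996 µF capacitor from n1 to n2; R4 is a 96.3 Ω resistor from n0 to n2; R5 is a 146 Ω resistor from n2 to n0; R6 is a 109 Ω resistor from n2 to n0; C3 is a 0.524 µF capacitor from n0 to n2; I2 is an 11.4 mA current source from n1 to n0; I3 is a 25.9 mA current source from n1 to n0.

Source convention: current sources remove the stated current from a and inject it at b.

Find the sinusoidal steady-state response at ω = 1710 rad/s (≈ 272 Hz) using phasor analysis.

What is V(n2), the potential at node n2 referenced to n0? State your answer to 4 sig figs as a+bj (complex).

Apply KCL at each of the 2 non-ground nodes and solve the resulting linear system.
Node n1: branches {C1, R2, I1, C2, I2, I3} → V_1 = -1.578+3.342j
Node n2: branches {R1, C1, R2, R3, I1, C2, R4, R5, R6, C3} → V_2 = -1.396+0.04688j

-1.396+0.04688j V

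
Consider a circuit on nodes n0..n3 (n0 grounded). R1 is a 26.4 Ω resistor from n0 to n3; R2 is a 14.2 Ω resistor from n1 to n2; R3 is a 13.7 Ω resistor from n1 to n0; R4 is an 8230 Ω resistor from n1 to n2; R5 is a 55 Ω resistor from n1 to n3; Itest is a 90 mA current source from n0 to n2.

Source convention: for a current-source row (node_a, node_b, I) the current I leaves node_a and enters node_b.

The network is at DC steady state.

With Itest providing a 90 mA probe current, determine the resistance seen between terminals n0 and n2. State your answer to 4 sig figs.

R_eq = 25.90 Ω

Element admittances at DC:
  Y(R1) = 0.03788 S between n0,n3
  Y(R2) = 0.07042 S between n1,n2
  Y(R3) = 0.07299 S between n1,n0
  Y(R4) = 0.0001215 S between n1,n2
  Y(R5) = 0.01818 S between n1,n3
  Itest: injects 0.09 A into n2 (from n0)
Assemble and solve the 3×3 MNA system:
  V(n1)=1.055  V(n2)=2.331  V(n3)=0.3423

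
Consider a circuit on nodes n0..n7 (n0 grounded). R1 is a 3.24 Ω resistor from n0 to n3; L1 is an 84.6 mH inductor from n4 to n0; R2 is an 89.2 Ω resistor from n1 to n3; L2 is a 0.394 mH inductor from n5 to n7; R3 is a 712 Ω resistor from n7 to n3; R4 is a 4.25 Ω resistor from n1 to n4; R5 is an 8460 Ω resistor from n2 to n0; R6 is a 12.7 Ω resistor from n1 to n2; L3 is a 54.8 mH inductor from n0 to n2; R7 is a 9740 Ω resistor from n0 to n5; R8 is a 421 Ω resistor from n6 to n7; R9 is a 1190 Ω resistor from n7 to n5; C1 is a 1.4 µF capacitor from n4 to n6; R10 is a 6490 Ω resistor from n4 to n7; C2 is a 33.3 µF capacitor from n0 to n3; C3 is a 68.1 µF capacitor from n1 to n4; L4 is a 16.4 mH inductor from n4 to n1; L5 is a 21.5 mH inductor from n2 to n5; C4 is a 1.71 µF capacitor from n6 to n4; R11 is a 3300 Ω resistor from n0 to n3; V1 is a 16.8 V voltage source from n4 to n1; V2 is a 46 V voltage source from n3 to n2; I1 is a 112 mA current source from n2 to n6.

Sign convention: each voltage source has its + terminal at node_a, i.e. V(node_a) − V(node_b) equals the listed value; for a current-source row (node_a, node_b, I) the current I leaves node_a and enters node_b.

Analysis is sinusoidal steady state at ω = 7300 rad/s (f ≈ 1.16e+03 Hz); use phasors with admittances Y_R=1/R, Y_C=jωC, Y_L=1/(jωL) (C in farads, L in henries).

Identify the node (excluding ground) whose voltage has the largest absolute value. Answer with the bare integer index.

MNA unknowns: 7 node voltages V₁..V_7 plus 2 source currents (V1, V2)
R1: Y=0.3086+0.000j on G[0,3]
L1: Y=0.000-0.001619j on G[4,0]
R2: Y=0.01121+0.000j on G[1,3]
L2: Y=0.000-0.3477j on G[5,7]
R3: Y=0.001404+0.000j on G[7,3]
R4: Y=0.2353+0.000j on G[1,4]
R5: Y=0.0001182+0.000j on G[2,0]
R6: Y=0.07874+0.000j on G[1,2]
L3: Y=0.000-0.002500j on G[0,2]
R7: Y=0.0001027+0.000j on G[0,5]
R8: Y=0.002375+0.000j on G[6,7]
R9: Y=0.0008403+0.000j on G[7,5]
C1: Y=0.000+0.01022j on G[4,6]
R10: Y=0.0001541+0.000j on G[4,7]
C2: Y=0.000+0.2431j on G[0,3]
C3: Y=0.000+0.4971j on G[1,4]
L4: Y=0.000-0.008353j on G[4,1]
L5: Y=0.000-0.006371j on G[2,5]
C4: Y=0.000+0.01248j on G[6,4]
R11: Y=0.0003030+0.000j on G[0,3]
V1: row V4−V1=16.8, i_V1 at 4,1
V2: row V3−V2=46, i_V2 at 3,2
I1: z[2]−=0.112, z[6]+=0.112
solve → V1=-39.65-0.2423j, V2=-46.22-0.3240j, V3=-0.2214-0.3240j, V4=-22.85-0.2423j, V5=-35.86+13.85j, V6=-20.99-3.640j, V7=-35.67+14.10j
aux → i_V1=-3.877-8.204j, i_V2=-0.5021+0.1751j

2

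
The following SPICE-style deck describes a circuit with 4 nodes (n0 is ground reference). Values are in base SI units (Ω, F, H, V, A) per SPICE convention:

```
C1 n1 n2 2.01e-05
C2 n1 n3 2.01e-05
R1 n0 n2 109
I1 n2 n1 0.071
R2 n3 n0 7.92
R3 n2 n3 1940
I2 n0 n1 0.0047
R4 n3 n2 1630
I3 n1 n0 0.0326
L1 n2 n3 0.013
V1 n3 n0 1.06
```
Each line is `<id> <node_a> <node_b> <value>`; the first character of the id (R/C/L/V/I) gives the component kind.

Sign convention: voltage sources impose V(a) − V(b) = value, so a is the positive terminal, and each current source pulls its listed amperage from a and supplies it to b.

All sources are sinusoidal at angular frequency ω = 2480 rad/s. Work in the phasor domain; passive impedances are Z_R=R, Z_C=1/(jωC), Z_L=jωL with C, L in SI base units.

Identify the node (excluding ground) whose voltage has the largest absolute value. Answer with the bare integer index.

MNA unknowns: 3 node voltages V₁..V_3 plus 1 source current (V1)
C1: Y=0.000+0.04985j on G[1,2]
C2: Y=0.000+0.04985j on G[1,3]
R1: Y=0.009174+0.000j on G[0,2]
I1: z[2]−=0.071, z[1]+=0.071
R2: Y=0.1263+0.000j on G[3,0]
R3: Y=0.0005155+0.000j on G[2,3]
I2: z[0]−=0.0047, z[1]+=0.0047
R4: Y=0.0006135+0.000j on G[3,2]
I3: z[1]−=0.0326, z[0]+=0.0326
L1: Y=0.000-0.03102j on G[2,3]
V1: row V3−V0=1.06, i_V1 at 3,0
solve → V1=-1.068-1.691j, V2=-3.195-2.516j, V3=1.060+0.000j
aux → i_V1=-0.1324+0.02309j

2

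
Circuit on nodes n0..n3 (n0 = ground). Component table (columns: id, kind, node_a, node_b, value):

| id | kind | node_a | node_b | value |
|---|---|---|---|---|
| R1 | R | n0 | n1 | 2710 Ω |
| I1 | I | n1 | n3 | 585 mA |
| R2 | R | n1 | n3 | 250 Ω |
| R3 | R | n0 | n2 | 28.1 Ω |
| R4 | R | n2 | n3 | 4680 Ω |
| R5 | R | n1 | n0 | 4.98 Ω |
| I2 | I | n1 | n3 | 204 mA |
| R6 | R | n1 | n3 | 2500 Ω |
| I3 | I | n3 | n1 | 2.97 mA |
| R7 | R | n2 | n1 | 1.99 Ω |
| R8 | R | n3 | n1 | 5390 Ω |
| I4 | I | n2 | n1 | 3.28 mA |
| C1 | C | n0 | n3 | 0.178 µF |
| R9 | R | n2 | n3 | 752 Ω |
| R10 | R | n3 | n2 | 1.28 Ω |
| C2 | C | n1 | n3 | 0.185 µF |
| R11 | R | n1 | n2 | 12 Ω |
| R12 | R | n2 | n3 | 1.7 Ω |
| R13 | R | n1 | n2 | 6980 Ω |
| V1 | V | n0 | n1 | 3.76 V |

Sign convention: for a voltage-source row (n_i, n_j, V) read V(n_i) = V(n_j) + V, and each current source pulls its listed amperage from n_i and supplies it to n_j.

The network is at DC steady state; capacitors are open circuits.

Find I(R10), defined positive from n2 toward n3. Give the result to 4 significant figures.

-0.4426 A

MNA unknowns: 3 node voltages V₁..V_3 plus 1 source current (V1)
R1: Y=0.0003690 on G[0,1]
I1: z[1]−=0.585, z[3]+=0.585
R2: Y=0.004000 on G[1,3]
R3: Y=0.03559 on G[0,2]
R4: Y=0.0002137 on G[2,3]
R5: Y=0.2008 on G[1,0]
I2: z[1]−=0.204, z[3]+=0.204
R6: Y=0.0004000 on G[1,3]
I3: z[3]−=0.00297, z[1]+=0.00297
R7: Y=0.5025 on G[2,1]
R8: Y=0.0001855 on G[3,1]
I4: z[2]−=0.00328, z[1]+=0.00328
C1: Y=0.000 on G[0,3]
R9: Y=0.001330 on G[2,3]
R10: Y=0.7812 on G[3,2]
C2: Y=0.000 on G[1,3]
R11: Y=0.08333 on G[1,2]
R12: Y=0.5882 on G[2,3]
R13: Y=0.0001433 on G[1,2]
V1: row V0−V1=3.76, i_V1 at 0,1
solve → V1=-3.760, V2=-2.300, V3=-1.734
aux → i_V1=-0.8383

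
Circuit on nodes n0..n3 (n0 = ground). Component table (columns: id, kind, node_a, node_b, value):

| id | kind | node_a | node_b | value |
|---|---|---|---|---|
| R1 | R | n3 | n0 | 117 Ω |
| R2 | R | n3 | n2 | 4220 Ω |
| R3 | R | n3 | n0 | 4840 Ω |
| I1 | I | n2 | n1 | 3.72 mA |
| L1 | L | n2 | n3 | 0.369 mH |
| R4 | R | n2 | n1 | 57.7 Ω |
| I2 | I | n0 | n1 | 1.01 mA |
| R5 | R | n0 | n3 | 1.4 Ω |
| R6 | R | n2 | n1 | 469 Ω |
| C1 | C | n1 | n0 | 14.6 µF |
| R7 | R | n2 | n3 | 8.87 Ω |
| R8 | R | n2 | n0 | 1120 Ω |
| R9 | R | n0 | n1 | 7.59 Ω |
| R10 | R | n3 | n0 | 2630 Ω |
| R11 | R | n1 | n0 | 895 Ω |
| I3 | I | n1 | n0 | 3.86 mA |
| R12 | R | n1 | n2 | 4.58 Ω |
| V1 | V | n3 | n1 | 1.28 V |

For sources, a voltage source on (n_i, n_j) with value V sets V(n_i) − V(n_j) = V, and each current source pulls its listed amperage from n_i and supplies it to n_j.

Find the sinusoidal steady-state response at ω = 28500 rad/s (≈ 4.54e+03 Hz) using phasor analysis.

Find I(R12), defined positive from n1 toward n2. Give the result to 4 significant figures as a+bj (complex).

Element admittances at ω=28500 rad/s:
  Y(R1) = 0.008547+0.000j S between n3,n0
  Y(R2) = 0.0002370+0.000j S between n3,n2
  Y(R3) = 0.0002066+0.000j S between n3,n0
  I1: injects 0.00372 A into n1 (from n2)
  Y(L1) = 0.000-0.09509j S between n2,n3
  Y(R4) = 0.01733+0.000j S between n2,n1
  I2: injects 0.00101 A into n1 (from n0)
  Y(R5) = 0.7143+0.000j S between n0,n3
  Y(R6) = 0.002132+0.000j S between n2,n1
  Y(C1) = 0.000+0.4161j S between n1,n0
  Y(R7) = 0.1127+0.000j S between n2,n3
  Y(R8) = 0.0008929+0.000j S between n2,n0
  Y(R9) = 0.1318+0.000j S between n0,n1
  Y(R10) = 0.0003802+0.000j S between n3,n0
  Y(R11) = 0.001117+0.000j S between n1,n0
  I3: injects 0.00386 A into n0 (from n1)
  Y(R12) = 0.2183+0.000j S between n1,n2
  V1: constraint V(n3)−V(n1) = 1.28
Assemble and solve the 4×4 MNA system:
  V(n1)=-0.8772+0.4261j  V(n2)=-0.4144+0.2040j  V(n3)=0.4028+0.4261j
  i(V1)=-0.4048-0.2556j

-0.1011+0.04848j A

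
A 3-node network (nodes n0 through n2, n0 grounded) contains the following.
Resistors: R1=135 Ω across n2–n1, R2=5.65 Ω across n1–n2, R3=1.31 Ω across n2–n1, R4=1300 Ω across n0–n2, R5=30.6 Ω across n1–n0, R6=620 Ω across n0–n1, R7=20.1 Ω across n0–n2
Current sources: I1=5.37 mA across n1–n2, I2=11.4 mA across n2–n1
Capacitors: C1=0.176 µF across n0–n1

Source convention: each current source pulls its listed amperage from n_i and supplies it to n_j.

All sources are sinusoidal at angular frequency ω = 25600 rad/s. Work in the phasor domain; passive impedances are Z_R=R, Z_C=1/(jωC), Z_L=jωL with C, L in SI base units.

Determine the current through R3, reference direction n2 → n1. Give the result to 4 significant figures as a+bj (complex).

-0.004754+7.827e-06j A

Element admittances at ω=25600 rad/s:
  Y(R1) = 0.007407+0.000j S between n2,n1
  Y(R2) = 0.1770+0.000j S between n1,n2
  Y(R3) = 0.7634+0.000j S between n2,n1
  Y(R4) = 0.0007692+0.000j S between n0,n2
  Y(R5) = 0.03268+0.000j S between n1,n0
  Y(R6) = 0.001613+0.000j S between n0,n1
  I1: injects 0.00537 A into n2 (from n1)
  Y(R7) = 0.04975+0.000j S between n0,n2
  Y(C1) = 0.000+0.004506j S between n0,n1
  I2: injects 0.0114 A into n1 (from n2)
Assemble and solve the 2×2 MNA system:
  V(n1)=0.003699-0.0002026j  V(n2)=-0.002529-0.0001923j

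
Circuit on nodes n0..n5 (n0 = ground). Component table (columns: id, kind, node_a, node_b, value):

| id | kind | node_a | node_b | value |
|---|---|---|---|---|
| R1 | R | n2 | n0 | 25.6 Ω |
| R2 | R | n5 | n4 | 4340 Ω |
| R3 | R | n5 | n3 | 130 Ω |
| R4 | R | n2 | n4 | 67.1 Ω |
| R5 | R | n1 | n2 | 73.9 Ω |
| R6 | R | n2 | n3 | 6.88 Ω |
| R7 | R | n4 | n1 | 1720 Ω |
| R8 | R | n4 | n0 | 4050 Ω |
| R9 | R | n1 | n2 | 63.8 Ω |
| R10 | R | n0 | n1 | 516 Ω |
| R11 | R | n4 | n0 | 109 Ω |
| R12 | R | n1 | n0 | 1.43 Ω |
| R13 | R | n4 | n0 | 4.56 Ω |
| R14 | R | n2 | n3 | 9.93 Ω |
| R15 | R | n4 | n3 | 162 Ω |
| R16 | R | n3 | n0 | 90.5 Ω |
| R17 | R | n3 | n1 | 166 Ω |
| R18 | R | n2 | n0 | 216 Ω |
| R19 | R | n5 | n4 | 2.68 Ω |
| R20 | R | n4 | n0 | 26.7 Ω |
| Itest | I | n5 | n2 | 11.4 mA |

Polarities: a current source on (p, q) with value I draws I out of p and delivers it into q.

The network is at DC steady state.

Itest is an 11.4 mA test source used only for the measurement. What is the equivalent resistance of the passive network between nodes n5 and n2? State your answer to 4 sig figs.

MNA unknowns: 5 node voltages V₁..V_5
R1: Y=0.03906 on G[2,0]
R2: Y=0.0002304 on G[5,4]
R3: Y=0.007692 on G[5,3]
R4: Y=0.01490 on G[2,4]
R5: Y=0.01353 on G[1,2]
R6: Y=0.1453 on G[2,3]
R7: Y=0.0005814 on G[4,1]
R8: Y=0.0002469 on G[4,0]
R9: Y=0.01567 on G[1,2]
R10: Y=0.001938 on G[0,1]
R11: Y=0.009174 on G[4,0]
R12: Y=0.6993 on G[1,0]
R13: Y=0.2193 on G[4,0]
R14: Y=0.1007 on G[2,3]
R15: Y=0.006173 on G[4,3]
R16: Y=0.01105 on G[3,0]
R17: Y=0.006024 on G[3,1]
R18: Y=0.004630 on G[2,0]
R19: Y=0.3731 on G[5,4]
R20: Y=0.03745 on G[4,0]
Itest: z[5]−=0.0114, z[2]+=0.0114
solve → V1=0.004251, V2=0.09155, V3=0.07917, V4=-0.02951, V5=-0.05724

R_eq = 13.05 Ω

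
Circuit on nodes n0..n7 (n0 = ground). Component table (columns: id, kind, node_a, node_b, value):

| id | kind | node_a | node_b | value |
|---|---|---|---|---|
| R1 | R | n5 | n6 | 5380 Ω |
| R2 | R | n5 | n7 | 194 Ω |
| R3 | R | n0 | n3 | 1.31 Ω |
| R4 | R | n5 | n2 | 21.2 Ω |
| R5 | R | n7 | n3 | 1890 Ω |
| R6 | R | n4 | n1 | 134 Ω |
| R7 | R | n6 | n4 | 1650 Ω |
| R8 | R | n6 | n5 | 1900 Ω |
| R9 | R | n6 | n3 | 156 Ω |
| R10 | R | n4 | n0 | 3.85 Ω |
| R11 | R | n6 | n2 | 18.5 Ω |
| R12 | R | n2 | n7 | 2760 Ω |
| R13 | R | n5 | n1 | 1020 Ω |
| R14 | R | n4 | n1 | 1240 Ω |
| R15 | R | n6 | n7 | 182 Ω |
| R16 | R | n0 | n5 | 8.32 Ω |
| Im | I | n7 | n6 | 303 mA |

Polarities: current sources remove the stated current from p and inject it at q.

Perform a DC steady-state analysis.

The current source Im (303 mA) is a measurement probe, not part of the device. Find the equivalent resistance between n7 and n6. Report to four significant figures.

R_eq = 93.89 Ω

MNA unknowns: 7 node voltages V₁..V_7
R1: Y=0.0001859 on G[5,6]
R2: Y=0.005155 on G[5,7]
R3: Y=0.7634 on G[0,3]
R4: Y=0.04717 on G[5,2]
R5: Y=0.0005291 on G[7,3]
R6: Y=0.007463 on G[4,1]
R7: Y=0.0006061 on G[6,4]
R8: Y=0.0005263 on G[6,5]
R9: Y=0.006410 on G[6,3]
R10: Y=0.2597 on G[4,0]
R11: Y=0.05405 on G[6,2]
R12: Y=0.0003623 on G[2,7]
R13: Y=0.0009804 on G[5,1]
R14: Y=0.0008065 on G[4,1]
R15: Y=0.005495 on G[6,7]
R16: Y=0.1202 on G[0,5]
Im: z[7]−=0.303, z[6]+=0.303
solve → V1=-0.006131, V2=2.084, V3=0.01828, V4=0.009283, V5=-0.1361, V6=4.198, V7=-24.25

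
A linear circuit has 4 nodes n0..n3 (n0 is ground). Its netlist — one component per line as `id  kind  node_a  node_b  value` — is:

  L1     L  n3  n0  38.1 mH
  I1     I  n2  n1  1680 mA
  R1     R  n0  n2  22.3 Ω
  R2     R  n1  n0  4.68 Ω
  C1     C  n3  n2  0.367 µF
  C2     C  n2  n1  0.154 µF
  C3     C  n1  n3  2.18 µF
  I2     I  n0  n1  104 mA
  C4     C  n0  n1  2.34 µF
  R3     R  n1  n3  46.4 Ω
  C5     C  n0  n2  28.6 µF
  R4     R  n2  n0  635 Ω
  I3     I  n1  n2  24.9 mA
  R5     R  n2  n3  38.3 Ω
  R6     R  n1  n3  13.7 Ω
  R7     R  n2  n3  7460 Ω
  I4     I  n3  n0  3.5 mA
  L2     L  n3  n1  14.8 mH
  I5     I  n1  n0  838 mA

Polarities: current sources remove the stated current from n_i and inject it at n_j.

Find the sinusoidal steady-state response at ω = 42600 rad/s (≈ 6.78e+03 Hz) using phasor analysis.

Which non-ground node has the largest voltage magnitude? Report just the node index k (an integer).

1

Element admittances at ω=42600 rad/s:
  Y(L1) = 0.000-0.0006161j S between n3,n0
  I1: injects 1.68 A into n1 (from n2)
  Y(R1) = 0.04484+0.000j S between n0,n2
  Y(R2) = 0.2137+0.000j S between n1,n0
  Y(C1) = 0.000+0.01563j S between n3,n2
  Y(C2) = 0.000+0.006560j S between n2,n1
  Y(C3) = 0.000+0.09287j S between n1,n3
  I2: injects 0.104 A into n1 (from n0)
  Y(C4) = 0.000+0.09968j S between n0,n1
  Y(R3) = 0.02155+0.000j S between n1,n3
  Y(C5) = 0.000+1.218j S between n0,n2
  Y(R4) = 0.001575+0.000j S between n2,n0
  I3: injects 0.0249 A into n2 (from n1)
  Y(R5) = 0.02611+0.000j S between n2,n3
  Y(R6) = 0.07299+0.000j S between n1,n3
  Y(R7) = 0.0001340+0.000j S between n2,n3
  I4: injects 0.0035 A into n0 (from n3)
  Y(L2) = 0.000-0.001586j S between n3,n1
  I5: injects 0.838 A into n0 (from n1)
Assemble and solve the 3×3 MNA system:
  V(n1)=3.062-1.453j  V(n2)=-0.04246+1.259j  V(n3)=2.573-0.8190j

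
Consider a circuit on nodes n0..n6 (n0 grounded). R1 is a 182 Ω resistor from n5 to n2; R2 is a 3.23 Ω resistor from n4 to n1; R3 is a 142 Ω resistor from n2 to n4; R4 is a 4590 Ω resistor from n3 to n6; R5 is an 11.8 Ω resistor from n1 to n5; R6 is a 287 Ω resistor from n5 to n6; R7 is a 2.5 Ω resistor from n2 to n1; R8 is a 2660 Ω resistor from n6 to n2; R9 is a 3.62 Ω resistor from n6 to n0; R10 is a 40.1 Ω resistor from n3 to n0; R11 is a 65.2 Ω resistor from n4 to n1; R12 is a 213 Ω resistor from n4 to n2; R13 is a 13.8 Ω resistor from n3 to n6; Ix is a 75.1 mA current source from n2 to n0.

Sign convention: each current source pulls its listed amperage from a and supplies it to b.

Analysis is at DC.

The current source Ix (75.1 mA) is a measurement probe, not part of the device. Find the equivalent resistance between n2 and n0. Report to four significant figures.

R_eq = 273.1 Ω

Element admittances at DC:
  Y(R1) = 0.005495 S between n5,n2
  Y(R2) = 0.3096 S between n4,n1
  Y(R3) = 0.007042 S between n2,n4
  Y(R4) = 0.0002179 S between n3,n6
  Y(R5) = 0.08475 S between n1,n5
  Y(R6) = 0.003484 S between n5,n6
  Y(R7) = 0.4000 S between n2,n1
  Y(R8) = 0.0003759 S between n6,n2
  Y(R9) = 0.2762 S between n6,n0
  Y(R10) = 0.02494 S between n3,n0
  Y(R11) = 0.01534 S between n4,n1
  Y(R12) = 0.004695 S between n4,n2
  Y(R13) = 0.07246 S between n3,n6
  Ix: injects 0.0751 A into n0 (from n2)
Assemble and solve the 6×6 MNA system:
  V(n1)=-20.36  V(n2)=-20.51  V(n3)=-0.1897  V(n4)=-20.37  V(n5)=-19.62  V(n6)=-0.2547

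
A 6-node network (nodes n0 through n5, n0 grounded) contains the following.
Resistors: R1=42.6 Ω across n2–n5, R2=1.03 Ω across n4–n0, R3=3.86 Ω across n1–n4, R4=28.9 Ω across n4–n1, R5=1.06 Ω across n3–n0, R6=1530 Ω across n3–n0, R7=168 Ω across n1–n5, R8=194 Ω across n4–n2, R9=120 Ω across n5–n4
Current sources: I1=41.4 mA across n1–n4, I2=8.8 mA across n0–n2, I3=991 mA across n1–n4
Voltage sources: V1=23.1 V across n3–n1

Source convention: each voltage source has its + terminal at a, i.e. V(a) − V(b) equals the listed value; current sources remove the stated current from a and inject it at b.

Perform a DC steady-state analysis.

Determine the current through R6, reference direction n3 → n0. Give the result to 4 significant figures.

MNA unknowns: 5 node voltages V₁..V_5 plus 1 source current (V1)
R1: Y=0.02347 on G[2,5]
R2: Y=0.9709 on G[4,0]
I1: z[1]−=0.0414, z[4]+=0.0414
R3: Y=0.2591 on G[1,4]
R4: Y=0.03460 on G[4,1]
R5: Y=0.9434 on G[3,0]
I2: z[0]−=0.0088, z[2]+=0.0088
R6: Y=0.0006536 on G[3,0]
R7: Y=0.005952 on G[1,5]
R8: Y=0.005155 on G[4,2]
R9: Y=0.008333 on G[5,4]
I3: z[1]−=0.991, z[4]+=0.991
V1: row V3−V1=23.1, i_V1 at 3,1
solve → V1=-19.28, V2=-7.185, V3=3.820, V4=-3.706, V5=-8.324
aux → i_V1=-3.606

0.002497 A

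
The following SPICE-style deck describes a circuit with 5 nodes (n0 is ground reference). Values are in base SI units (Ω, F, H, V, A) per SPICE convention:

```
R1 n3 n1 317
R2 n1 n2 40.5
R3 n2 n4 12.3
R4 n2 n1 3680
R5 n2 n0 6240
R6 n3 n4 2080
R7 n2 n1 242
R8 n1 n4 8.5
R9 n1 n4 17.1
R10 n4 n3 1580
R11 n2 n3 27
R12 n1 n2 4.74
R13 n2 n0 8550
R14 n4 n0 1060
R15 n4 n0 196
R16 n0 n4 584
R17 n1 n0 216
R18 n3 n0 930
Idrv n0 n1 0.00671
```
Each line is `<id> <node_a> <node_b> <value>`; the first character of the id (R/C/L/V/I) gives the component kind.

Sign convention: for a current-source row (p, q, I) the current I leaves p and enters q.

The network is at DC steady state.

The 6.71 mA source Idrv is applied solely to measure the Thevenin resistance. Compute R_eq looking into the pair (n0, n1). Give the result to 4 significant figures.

Element admittances at DC:
  Y(R1) = 0.003155 S between n3,n1
  Y(R2) = 0.02469 S between n1,n2
  Y(R3) = 0.08130 S between n2,n4
  Y(R4) = 0.0002717 S between n2,n1
  Y(R5) = 0.0001603 S between n2,n0
  Y(R6) = 0.0004808 S between n3,n4
  Y(R7) = 0.004132 S between n2,n1
  Y(R8) = 0.1176 S between n1,n4
  Y(R9) = 0.05848 S between n1,n4
  Y(R10) = 0.0006329 S between n4,n3
  Y(R11) = 0.03704 S between n2,n3
  Y(R12) = 0.2110 S between n1,n2
  Y(R13) = 0.0001170 S between n2,n0
  Y(R14) = 0.0009434 S between n4,n0
  Y(R15) = 0.005102 S between n4,n0
  Y(R16) = 0.001712 S between n0,n4
  Y(R17) = 0.004630 S between n1,n0
  Y(R18) = 0.001075 S between n3,n0
  Idrv: injects 0.00671 A into n1 (from n0)
Assemble and solve the 4×4 MNA system:
  V(n1)=0.4992  V(n2)=0.4932  V(n3)=0.4809  V(n4)=0.4828

R_eq = 74.40 Ω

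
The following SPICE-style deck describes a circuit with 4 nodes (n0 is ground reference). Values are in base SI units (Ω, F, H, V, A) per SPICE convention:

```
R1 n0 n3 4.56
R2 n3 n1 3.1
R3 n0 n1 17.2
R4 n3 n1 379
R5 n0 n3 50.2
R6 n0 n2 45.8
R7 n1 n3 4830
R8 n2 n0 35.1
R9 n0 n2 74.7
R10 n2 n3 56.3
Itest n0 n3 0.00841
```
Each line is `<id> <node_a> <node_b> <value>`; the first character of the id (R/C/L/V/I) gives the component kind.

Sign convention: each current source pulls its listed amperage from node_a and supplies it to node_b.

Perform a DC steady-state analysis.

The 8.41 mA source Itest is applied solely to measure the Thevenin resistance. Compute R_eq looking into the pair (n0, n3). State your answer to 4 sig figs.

Apply KCL at each of the 3 non-ground nodes and solve the resulting linear system.
Node n1: branches {R2, R3, R4, R7} → V_1 = 0.02359
Node n2: branches {R6, R8, R9, R10} → V_2 = 0.006062
Node n3: branches {R1, R2, R4, R5, R7, R10, Itest} → V_3 = 0.02781

R_eq = 3.306 Ω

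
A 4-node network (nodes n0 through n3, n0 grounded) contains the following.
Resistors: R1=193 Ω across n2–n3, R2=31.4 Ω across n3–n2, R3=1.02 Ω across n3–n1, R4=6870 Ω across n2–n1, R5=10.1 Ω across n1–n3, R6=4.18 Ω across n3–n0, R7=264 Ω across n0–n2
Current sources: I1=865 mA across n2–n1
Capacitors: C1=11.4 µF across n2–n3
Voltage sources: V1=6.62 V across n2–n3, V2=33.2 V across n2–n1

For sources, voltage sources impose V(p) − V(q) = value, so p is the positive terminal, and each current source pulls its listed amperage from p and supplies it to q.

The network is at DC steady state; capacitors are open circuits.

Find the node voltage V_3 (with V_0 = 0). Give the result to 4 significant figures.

Element admittances at DC:
  Y(R1) = 0.005181 S between n2,n3
  Y(R2) = 0.03185 S between n3,n2
  Y(R3) = 0.9804 S between n3,n1
  I1: injects 0.865 A into n1 (from n2)
  Y(R4) = 0.0001456 S between n2,n1
  Y(R5) = 0.09901 S between n1,n3
  Y(R6) = 0.2392 S between n3,n0
  Y(R7) = 0.003788 S between n0,n2
  Y(C1) = 0.000 S between n2,n3
  V1: constraint V(n2)−V(n3) = 6.62
  V2: constraint V(n2)−V(n1) = 33.2
Assemble and solve the 5×5 MNA system:
  V(n1)=-26.68  V(n2)=6.517  V(n3)=-0.1032
  i(V1)=28.42  i(V2)=-29.56

-0.1032 V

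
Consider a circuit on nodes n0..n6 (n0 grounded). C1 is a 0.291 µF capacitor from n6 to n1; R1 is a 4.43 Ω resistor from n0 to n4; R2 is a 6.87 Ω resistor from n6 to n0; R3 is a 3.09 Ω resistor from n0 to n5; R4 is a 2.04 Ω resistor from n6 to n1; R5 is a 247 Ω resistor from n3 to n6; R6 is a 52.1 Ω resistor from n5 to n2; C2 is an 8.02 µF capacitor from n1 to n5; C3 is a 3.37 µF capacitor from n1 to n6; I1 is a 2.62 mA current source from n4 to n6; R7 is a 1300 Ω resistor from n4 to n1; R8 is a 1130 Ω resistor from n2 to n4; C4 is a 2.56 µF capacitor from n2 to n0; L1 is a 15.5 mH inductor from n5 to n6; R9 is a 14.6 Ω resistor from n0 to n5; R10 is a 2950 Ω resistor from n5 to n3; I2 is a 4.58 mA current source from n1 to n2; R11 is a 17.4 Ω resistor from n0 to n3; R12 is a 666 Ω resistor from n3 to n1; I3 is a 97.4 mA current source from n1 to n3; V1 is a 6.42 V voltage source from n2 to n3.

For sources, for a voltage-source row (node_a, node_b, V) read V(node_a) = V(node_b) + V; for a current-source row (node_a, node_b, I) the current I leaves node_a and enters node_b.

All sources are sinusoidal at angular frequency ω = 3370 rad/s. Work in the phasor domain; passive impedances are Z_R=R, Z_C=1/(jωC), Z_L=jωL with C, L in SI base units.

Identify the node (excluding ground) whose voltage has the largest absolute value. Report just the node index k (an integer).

MNA unknowns: 6 node voltages V₁..V_6 plus 1 source current (V1)
C1: Y=0.000+0.0009807j on G[6,1]
R1: Y=0.2257+0.000j on G[0,4]
R2: Y=0.1456+0.000j on G[6,0]
R3: Y=0.3236+0.000j on G[0,5]
R4: Y=0.4902+0.000j on G[6,1]
R5: Y=0.004049+0.000j on G[3,6]
R6: Y=0.01919+0.000j on G[5,2]
C2: Y=0.000+0.02703j on G[1,5]
C3: Y=0.000+0.01136j on G[1,6]
I1: z[4]−=0.00262, z[6]+=0.00262
R7: Y=0.0007692+0.000j on G[4,1]
R8: Y=0.0008850+0.000j on G[2,4]
C4: Y=0.000+0.008627j on G[2,0]
L1: Y=0.000-0.01914j on G[5,6]
R9: Y=0.06849+0.000j on G[0,5]
R10: Y=0.0003390+0.000j on G[5,3]
I2: z[1]−=0.00458, z[2]+=0.00458
R11: Y=0.05747+0.000j on G[0,3]
R12: Y=0.001502+0.000j on G[3,1]
I3: z[1]−=0.0974, z[3]+=0.0974
V1: row V2−V3=6.42, i_V1 at 2,3
solve → V1=-0.8409+0.1221j, V2=6.050-0.6347j, V3=-0.3703-0.6347j, V4=0.009178-0.002057j, V5=0.2753-0.06049j, V6=-0.6473+0.05818j
aux → i_V1=-0.1171-0.04061j

2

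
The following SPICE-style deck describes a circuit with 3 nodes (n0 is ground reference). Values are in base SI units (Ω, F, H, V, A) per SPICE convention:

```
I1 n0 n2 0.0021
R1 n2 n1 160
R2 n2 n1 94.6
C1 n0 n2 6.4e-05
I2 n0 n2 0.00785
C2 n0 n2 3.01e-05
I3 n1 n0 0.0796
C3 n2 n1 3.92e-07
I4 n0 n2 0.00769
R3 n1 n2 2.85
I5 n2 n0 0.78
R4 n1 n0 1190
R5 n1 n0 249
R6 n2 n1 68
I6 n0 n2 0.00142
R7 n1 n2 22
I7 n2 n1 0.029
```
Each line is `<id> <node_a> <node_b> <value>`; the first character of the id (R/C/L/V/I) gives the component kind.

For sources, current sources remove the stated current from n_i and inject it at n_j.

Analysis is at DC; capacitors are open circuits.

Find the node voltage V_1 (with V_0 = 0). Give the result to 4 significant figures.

-173.1 V

Element admittances at DC:
  I1: injects 0.0021 A into n2 (from n0)
  Y(R1) = 0.006250 S between n2,n1
  Y(R2) = 0.01057 S between n2,n1
  Y(C1) = 0.000 S between n0,n2
  I2: injects 0.00785 A into n2 (from n0)
  Y(C2) = 0.000 S between n0,n2
  I3: injects 0.0796 A into n0 (from n1)
  Y(C3) = 0.000 S between n2,n1
  I4: injects 0.00769 A into n2 (from n0)
  Y(R3) = 0.3509 S between n1,n2
  I5: injects 0.78 A into n0 (from n2)
  Y(R4) = 0.0008403 S between n1,n0
  Y(R5) = 0.004016 S between n1,n0
  Y(R6) = 0.01471 S between n2,n1
  I6: injects 0.00142 A into n2 (from n0)
  Y(R7) = 0.04545 S between n1,n2
  I7: injects 0.029 A into n1 (from n2)
Assemble and solve the 2×2 MNA system:
  V(n1)=-173.1  V(n2)=-174.9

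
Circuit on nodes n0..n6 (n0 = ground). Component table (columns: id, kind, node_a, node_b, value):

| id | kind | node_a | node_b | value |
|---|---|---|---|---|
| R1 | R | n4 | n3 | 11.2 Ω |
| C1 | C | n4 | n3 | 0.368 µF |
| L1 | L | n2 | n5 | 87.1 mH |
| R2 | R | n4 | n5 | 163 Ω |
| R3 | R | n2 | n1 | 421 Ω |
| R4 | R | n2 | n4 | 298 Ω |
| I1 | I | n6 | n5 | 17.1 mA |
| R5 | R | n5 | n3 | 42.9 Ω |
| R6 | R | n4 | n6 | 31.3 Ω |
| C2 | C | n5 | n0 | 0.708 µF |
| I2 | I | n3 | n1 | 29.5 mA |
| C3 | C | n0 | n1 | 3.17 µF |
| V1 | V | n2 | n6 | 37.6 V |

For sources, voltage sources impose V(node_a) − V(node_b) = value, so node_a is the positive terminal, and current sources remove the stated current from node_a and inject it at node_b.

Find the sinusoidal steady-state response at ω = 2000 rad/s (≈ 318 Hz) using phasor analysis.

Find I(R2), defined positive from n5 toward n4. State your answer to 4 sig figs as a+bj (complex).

MNA unknowns: 6 node voltages V₁..V_6 plus 1 source current (V1)
R1: Y=0.08929+0.000j on G[4,3]
C1: Y=0.000+0.0007360j on G[4,3]
L1: Y=0.000-0.005741j on G[2,5]
R2: Y=0.006135+0.000j on G[4,5]
R3: Y=0.002375+0.000j on G[2,1]
R4: Y=0.003356+0.000j on G[2,4]
I1: z[6]−=0.0171, z[5]+=0.0171
R5: Y=0.02331+0.000j on G[5,3]
R6: Y=0.03195+0.000j on G[4,6]
C2: Y=0.000+0.001416j on G[5,0]
I2: z[3]−=0.0295, z[1]+=0.0295
C3: Y=0.000+0.006340j on G[0,1]
V1: row V2−V6=37.6, i_V1 at 2,6
solve → V1=6.846-1.735j, V2=-0.9422+16.54j, V3=-33.24+11.86j, V4=-33.58+12.94j, V5=-30.65+7.769j, V6=-38.54+16.54j
aux → i_V1=-0.1414+0.1151j

0.01798-0.03170j A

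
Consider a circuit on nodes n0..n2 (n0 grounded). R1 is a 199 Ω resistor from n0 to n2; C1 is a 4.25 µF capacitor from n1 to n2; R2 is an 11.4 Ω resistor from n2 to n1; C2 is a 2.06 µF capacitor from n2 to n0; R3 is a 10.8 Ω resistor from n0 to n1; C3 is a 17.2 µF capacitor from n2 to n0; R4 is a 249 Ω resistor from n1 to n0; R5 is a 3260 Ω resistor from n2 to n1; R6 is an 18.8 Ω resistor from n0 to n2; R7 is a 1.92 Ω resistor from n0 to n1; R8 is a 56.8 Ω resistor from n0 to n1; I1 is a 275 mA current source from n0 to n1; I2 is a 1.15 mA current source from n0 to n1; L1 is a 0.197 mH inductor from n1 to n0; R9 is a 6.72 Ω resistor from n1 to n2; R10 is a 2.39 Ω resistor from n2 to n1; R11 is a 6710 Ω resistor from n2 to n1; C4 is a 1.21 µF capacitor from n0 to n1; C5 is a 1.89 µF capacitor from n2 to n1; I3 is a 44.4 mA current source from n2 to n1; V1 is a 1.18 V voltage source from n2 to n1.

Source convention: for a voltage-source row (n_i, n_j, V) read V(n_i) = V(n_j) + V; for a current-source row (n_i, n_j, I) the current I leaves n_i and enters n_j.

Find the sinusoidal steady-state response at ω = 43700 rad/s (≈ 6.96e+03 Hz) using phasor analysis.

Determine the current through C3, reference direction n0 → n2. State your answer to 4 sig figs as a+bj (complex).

-0.5880-0.4516j A

Element admittances at ω=43700 rad/s:
  Y(R1) = 0.005025+0.000j S between n0,n2
  Y(C1) = 0.000+0.1857j S between n1,n2
  Y(R2) = 0.08772+0.000j S between n2,n1
  Y(C2) = 0.000+0.09002j S between n2,n0
  Y(R3) = 0.09259+0.000j S between n0,n1
  Y(C3) = 0.000+0.7516j S between n2,n0
  Y(R4) = 0.004016+0.000j S between n1,n0
  Y(R5) = 0.0003067+0.000j S between n2,n1
  Y(R6) = 0.05319+0.000j S between n0,n2
  Y(R7) = 0.5208+0.000j S between n0,n1
  Y(R8) = 0.01761+0.000j S between n0,n1
  I1: injects 0.275 A into n1 (from n0)
  I2: injects 0.00115 A into n1 (from n0)
  Y(L1) = 0.000-0.1162j S between n1,n0
  Y(R9) = 0.1488+0.000j S between n1,n2
  Y(R10) = 0.4184+0.000j S between n2,n1
  Y(R11) = 0.0001490+0.000j S between n2,n1
  Y(C4) = 0.000+0.05288j S between n0,n1
  Y(C5) = 0.000+0.08259j S between n2,n1
  I3: injects 0.0444 A into n1 (from n2)
  V1: constraint V(n2)−V(n1) = 1.18
Assemble and solve the 3×3 MNA system:
  V(n1)=-0.5791-0.7823j  V(n2)=0.6009-0.7823j
  i(V1)=-1.511-0.7768j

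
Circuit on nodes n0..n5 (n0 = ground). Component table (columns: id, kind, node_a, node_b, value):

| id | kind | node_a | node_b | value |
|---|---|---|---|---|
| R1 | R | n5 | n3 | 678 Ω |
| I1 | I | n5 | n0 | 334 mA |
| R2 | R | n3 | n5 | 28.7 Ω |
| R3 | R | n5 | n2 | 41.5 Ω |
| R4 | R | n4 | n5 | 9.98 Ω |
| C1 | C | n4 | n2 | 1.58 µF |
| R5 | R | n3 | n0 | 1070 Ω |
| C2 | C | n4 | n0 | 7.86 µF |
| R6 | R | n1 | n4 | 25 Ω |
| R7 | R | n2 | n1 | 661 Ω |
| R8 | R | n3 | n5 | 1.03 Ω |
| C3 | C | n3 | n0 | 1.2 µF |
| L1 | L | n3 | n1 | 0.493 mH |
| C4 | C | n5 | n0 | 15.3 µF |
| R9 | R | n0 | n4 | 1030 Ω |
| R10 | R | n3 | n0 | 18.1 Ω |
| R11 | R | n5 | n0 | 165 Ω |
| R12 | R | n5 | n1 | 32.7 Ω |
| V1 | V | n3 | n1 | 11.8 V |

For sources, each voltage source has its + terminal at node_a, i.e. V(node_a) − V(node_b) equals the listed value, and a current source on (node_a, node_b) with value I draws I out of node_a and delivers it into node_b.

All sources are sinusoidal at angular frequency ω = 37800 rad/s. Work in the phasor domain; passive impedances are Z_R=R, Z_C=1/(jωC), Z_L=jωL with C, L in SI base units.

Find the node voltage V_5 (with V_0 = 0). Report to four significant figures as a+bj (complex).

0.1985+0.09528j V

Element admittances at ω=37800 rad/s:
  Y(R1) = 0.001475+0.000j S between n5,n3
  I1: injects 0.334 A into n0 (from n5)
  Y(R2) = 0.03484+0.000j S between n3,n5
  Y(R3) = 0.02410+0.000j S between n5,n2
  Y(R4) = 0.1002+0.000j S between n4,n5
  Y(C1) = 0.000+0.05972j S between n4,n2
  Y(R5) = 0.0009346+0.000j S between n3,n0
  Y(C2) = 0.000+0.2971j S between n4,n0
  Y(R6) = 0.04000+0.000j S between n1,n4
  Y(R7) = 0.001513+0.000j S between n2,n1
  Y(R8) = 0.9709+0.000j S between n3,n5
  Y(C3) = 0.000+0.04536j S between n3,n0
  Y(L1) = 0.000-0.05366j S between n3,n1
  Y(C4) = 0.000+0.5783j S between n5,n0
  Y(R9) = 0.0009709+0.000j S between n0,n4
  Y(R10) = 0.05525+0.000j S between n3,n0
  Y(R11) = 0.006061+0.000j S between n5,n0
  Y(R12) = 0.03058+0.000j S between n5,n1
  V1: constraint V(n3)−V(n1) = 11.8
Assemble and solve the 6×6 MNA system:
  V(n1)=-10.89+0.09054j  V(n2)=-0.8982+0.9104j  V(n3)=0.9137+0.09054j  V(n4)=-0.5486+1.100j  V(n5)=0.1985+0.09528j
  i(V1)=-0.7676+0.5914j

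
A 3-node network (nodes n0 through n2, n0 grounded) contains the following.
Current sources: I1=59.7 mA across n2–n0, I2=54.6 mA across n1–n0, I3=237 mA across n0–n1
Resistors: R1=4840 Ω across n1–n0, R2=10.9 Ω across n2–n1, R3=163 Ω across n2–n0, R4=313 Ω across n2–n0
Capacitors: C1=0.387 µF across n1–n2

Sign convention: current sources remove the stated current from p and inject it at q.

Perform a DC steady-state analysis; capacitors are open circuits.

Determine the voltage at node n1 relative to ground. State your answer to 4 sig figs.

14.78 V

Apply KCL at each of the 2 non-ground nodes and solve the resulting linear system.
Node n1: branches {R1, I2, C1, R2, I3} → V_1 = 14.78
Node n2: branches {I1, C1, R2, R3, R4} → V_2 = 12.82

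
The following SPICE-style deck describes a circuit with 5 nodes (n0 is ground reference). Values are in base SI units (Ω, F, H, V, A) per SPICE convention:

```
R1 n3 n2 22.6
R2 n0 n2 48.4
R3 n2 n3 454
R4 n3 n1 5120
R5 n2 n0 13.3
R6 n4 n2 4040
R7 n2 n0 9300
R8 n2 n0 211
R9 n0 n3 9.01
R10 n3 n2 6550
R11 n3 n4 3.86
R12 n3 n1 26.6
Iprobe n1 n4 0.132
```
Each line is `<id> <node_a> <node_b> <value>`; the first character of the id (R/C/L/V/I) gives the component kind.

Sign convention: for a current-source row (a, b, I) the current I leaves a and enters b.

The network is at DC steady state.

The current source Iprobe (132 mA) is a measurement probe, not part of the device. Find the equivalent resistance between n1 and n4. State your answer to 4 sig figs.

Element admittances at DC:
  Y(R1) = 0.04425 S between n3,n2
  Y(R2) = 0.02066 S between n0,n2
  Y(R3) = 0.002203 S between n2,n3
  Y(R4) = 0.0001953 S between n3,n1
  Y(R5) = 0.07519 S between n2,n0
  Y(R6) = 0.0002475 S between n4,n2
  Y(R7) = 0.0001075 S between n2,n0
  Y(R8) = 0.004739 S between n2,n0
  Y(R9) = 0.1110 S between n0,n3
  Y(R10) = 0.0001527 S between n3,n2
  Y(R11) = 0.2591 S between n3,n4
  Y(R12) = 0.03759 S between n3,n1
  Iprobe: injects 0.132 A into n4 (from n1)
Assemble and solve the 4×4 MNA system:
  V(n1)=-3.494  V(n2)=0.0006630  V(n3)=-0.0006015  V(n4)=0.5084

R_eq = 30.32 Ω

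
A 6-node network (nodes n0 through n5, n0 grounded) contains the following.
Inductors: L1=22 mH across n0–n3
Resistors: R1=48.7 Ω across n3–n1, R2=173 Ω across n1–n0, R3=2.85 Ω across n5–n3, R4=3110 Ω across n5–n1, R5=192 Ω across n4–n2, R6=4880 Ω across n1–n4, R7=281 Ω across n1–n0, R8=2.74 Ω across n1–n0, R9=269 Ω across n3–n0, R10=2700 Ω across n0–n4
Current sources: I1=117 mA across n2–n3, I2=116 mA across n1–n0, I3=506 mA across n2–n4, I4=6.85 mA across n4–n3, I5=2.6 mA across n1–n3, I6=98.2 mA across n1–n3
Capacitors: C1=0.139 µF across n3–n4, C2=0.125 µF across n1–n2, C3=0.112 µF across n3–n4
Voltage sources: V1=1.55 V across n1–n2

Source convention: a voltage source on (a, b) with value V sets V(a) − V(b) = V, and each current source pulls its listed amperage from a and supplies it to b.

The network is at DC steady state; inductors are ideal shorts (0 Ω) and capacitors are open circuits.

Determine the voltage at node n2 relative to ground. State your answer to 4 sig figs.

Element admittances at DC:
  L1: short n0↔n3 (DC inductor)
  Y(R1) = 0.02053 S between n3,n1
  Y(R2) = 0.005780 S between n1,n0
  I1: injects 0.117 A into n3 (from n2)
  I2: injects 0.116 A into n0 (from n1)
  Y(R3) = 0.3509 S between n5,n3
  Y(R4) = 0.0003215 S between n5,n1
  Y(R5) = 0.005208 S between n4,n2
  Y(C1) = 0.000 S between n3,n4
  I3: injects 0.506 A into n4 (from n2)
  Y(R6) = 0.0002049 S between n1,n4
  Y(C2) = 0.000 S between n1,n2
  I4: injects 0.00685 A into n3 (from n4)
  Y(R7) = 0.003559 S between n1,n0
  Y(R8) = 0.3650 S between n1,n0
  I5: injects 0.0026 A into n3 (from n1)
  I6: injects 0.0982 A into n3 (from n1)
  Y(R9) = 0.003717 S between n3,n0
  Y(C3) = 0.000 S between n3,n4
  Y(R10) = 0.0003704 S between n0,n4
  V1: constraint V(n1)−V(n2) = 1.55
Assemble and solve the 7×7 MNA system:
  V(n1)=-0.9408  V(n2)=-2.491  V(n3)=0.000  V(n4)=84.03  V(n5)=-0.0008614
  i(L1)=-0.2050  i(V1)=0.1724

-2.491 V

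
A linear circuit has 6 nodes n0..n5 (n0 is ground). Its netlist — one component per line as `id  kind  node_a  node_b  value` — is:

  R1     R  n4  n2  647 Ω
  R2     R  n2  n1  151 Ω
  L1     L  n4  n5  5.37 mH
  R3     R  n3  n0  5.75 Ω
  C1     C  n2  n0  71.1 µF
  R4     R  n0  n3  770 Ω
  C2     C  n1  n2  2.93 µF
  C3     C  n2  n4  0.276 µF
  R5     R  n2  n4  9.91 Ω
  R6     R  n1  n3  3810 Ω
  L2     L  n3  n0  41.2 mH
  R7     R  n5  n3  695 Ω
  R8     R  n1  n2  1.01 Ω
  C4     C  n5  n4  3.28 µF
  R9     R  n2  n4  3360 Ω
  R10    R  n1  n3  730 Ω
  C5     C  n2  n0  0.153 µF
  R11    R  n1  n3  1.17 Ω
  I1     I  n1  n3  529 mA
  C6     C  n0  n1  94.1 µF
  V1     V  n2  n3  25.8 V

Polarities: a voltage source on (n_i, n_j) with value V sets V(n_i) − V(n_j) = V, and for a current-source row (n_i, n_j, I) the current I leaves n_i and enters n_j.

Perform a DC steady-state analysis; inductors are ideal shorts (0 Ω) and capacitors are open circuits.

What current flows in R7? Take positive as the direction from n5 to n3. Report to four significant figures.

0.03661 A

Apply KCL at each of the 5 non-ground nodes and solve the resulting linear system.
Node n1: branches {R2, C2, R6, R8, R10, R11, I1, C6} → V_1 = 13.59
Node n2: branches {R1, R2, C1, C2, C3, R5, R8, R9, C5, V1} → V_2 = 25.80
Node n3: branches {R3, R4, R6, L2, R7, R10, R11, I1, V1} → V_3 = 0.000
Node n4: branches {R1, L1, C3, R5, C4, R9} → V_4 = 25.44
Node n5: branches {L1, R7, C4} → V_5 = 25.44
Source currents: i(L1)=0.03661, i(L2)=0.000, i(V1)=-12.20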